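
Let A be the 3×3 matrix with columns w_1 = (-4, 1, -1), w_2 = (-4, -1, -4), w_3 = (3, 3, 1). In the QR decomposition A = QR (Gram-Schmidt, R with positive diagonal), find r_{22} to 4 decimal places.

r_{22} = 3.5978

w_1 = (-4, 1, -1); ‖w_1‖ = 4.2426, so e_1 = (-0.9428, 0.2357, -0.2357).
e_1·w_2 = (-0.9428)·(-4) + 0.2357·(-1) + (-0.2357)·(-4) = 4.4783.
u_2 = w_2 − 4.4783·e_1 = (0.2222, -2.0556, -2.9444).
r_{22} = ‖u_2‖ = 3.5978.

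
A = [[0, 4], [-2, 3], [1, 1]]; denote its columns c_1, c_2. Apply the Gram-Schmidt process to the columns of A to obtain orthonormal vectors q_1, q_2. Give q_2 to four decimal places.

q_1 = c_1/‖c_1‖ = (0, -2, 1)/2.2361 = (0.0000, -0.8944, 0.4472).
r_{12} = q_1·c_2 = -2.2361.
u_2 = c_2 + 2.2361·q_1 = (4.0000, 1.0000, 2.0000).
‖u_2‖ = 4.5826, so q_2 = (0.8729, 0.2182, 0.4364).

q_2 = (0.8729, 0.2182, 0.4364)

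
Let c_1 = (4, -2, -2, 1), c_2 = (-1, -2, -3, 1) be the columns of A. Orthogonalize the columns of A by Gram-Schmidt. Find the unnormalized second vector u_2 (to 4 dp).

c_1 = (4, -2, -2, 1); ‖c_1‖ = 5.0000, so q_1 = (0.8000, -0.4000, -0.4000, 0.2000).
q_1·c_2 = 0.8000·(-1) + (-0.4000)·(-2) + (-0.4000)·(-3) + 0.2000·1 = 1.4000.
u_2 = c_2 − 1.4000·q_1 = (-2.1200, -1.4400, -2.4400, 0.7200).

u_2 = (-2.1200, -1.4400, -2.4400, 0.7200)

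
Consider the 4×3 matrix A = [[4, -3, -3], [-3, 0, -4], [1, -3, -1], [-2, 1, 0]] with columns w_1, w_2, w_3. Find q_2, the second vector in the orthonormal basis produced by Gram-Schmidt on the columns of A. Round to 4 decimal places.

q_1 = w_1/‖w_1‖ = (4, -3, 1, -2)/5.4772 = (0.7303, -0.5477, 0.1826, -0.3651).
r_{12} = q_1·w_2 = -3.1038.
u_2 = w_2 + 3.1038·q_1 = (-0.7333, -1.7000, -2.4333, -0.1333).
‖u_2‖ = 3.0605, so q_2 = (-0.2396, -0.5555, -0.7951, -0.0436).

q_2 = (-0.2396, -0.5555, -0.7951, -0.0436)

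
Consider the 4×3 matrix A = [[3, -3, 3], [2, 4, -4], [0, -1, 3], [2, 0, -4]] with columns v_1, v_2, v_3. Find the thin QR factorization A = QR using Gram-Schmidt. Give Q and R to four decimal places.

v_1 = (3, 2, 0, 2); ‖v_1‖ = 4.1231, so q_1 = (0.7276, 0.4851, 0.0000, 0.4851).
q_1·v_2 = 0.7276·(-3) + 0.4851·4 + 0.0000·(-1) + 0.4851·0 = -0.2425.
u_2 = v_2 + 0.2425·q_1 = (-2.8235, 4.1176, -1.0000, 0.1176).
‖u_2‖ = 5.0932, so q_2 = (-0.5544, 0.8085, -0.1963, 0.0231).
q_1·v_3 = 0.7276·3 + 0.4851·(-4) + 0.0000·3 + 0.4851·(-4) = -1.6977; q_2·v_3 = (-0.5544)·3 + 0.8085·(-4) + (-0.1963)·3 + 0.0231·(-4) = -5.5783.
u_3 = v_3 + 1.6977·q_1 + 5.5783·q_2 = (1.1429, 1.3333, 1.9048, -3.0476).
‖u_3‖ = 4.0000, so q_3 = (0.2857, 0.3333, 0.4762, -0.7619).

Q = [[0.7276, -0.5544, 0.2857], [0.4851, 0.8085, 0.3333], [0.0000, -0.1963, 0.4762], [0.4851, 0.0231, -0.7619]], R = [[4.1231, -0.2425, -1.6977], [0.0000, 5.0932, -5.5783], [0.0000, 0.0000, 4.0000]]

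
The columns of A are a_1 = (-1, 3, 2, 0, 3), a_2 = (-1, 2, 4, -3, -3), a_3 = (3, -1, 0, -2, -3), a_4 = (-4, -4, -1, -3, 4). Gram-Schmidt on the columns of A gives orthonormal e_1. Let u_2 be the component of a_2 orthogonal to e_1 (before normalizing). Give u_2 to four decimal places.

a_1 = (-1, 3, 2, 0, 3); ‖a_1‖ = 4.7958, so e_1 = (-0.2085, 0.6255, 0.4170, 0.0000, 0.6255).
e_1·a_2 = (-0.2085)·(-1) + 0.6255·2 + 0.4170·4 + 0.0000·(-3) + 0.6255·(-3) = 1.2511.
u_2 = a_2 − 1.2511·e_1 = (-0.7391, 1.2174, 3.4783, -3.0000, -3.7826).

u_2 = (-0.7391, 1.2174, 3.4783, -3.0000, -3.7826)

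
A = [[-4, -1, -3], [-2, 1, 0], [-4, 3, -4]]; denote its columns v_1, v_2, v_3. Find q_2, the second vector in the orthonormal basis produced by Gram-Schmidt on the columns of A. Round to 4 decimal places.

v_1 = (-4, -2, -4); ‖v_1‖ = 6.0000, so q_1 = (-0.6667, -0.3333, -0.6667).
q_1·v_2 = (-0.6667)·(-1) + (-0.3333)·1 + (-0.6667)·3 = -1.6667.
u_2 = v_2 + 1.6667·q_1 = (-2.1111, 0.4444, 1.8889).
‖u_2‖ = 2.8674, so q_2 = (-0.7362, 0.1550, 0.6587).

q_2 = (-0.7362, 0.1550, 0.6587)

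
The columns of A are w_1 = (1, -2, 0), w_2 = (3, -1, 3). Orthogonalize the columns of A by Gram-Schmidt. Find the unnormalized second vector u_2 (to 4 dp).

w_1 = (1, -2, 0); ‖w_1‖ = 2.2361, so e_1 = (0.4472, -0.8944, 0.0000).
e_1·w_2 = 0.4472·3 + (-0.8944)·(-1) + 0.0000·3 = 2.2361.
u_2 = w_2 − 2.2361·e_1 = (2.0000, 1.0000, 3.0000).

u_2 = (2.0000, 1.0000, 3.0000)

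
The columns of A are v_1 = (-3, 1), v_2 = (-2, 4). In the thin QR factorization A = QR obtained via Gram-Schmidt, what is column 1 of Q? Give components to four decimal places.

q_1 = v_1/‖v_1‖ = (-3, 1)/3.1623 = (-0.9487, 0.3162).

q_1 = (-0.9487, 0.3162)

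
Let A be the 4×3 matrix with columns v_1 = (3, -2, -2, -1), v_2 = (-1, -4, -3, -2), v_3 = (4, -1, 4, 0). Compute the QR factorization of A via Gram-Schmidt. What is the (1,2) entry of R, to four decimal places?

r_{12} = 3.0641

v_1 = (3, -2, -2, -1); ‖v_1‖ = 4.2426, so e_1 = (0.7071, -0.4714, -0.4714, -0.2357).
r_{12} = e_1·v_2 = 3.0641.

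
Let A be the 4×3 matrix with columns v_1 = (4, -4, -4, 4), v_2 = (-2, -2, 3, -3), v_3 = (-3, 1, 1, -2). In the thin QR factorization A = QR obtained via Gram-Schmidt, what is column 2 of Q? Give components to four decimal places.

v_1 = (4, -4, -4, 4); ‖v_1‖ = 8.0000, so q_1 = (0.5000, -0.5000, -0.5000, 0.5000).
q_1·v_2 = 0.5000·(-2) + (-0.5000)·(-2) + (-0.5000)·3 + 0.5000·(-3) = -3.0000.
u_2 = v_2 + 3.0000·q_1 = (-0.5000, -3.5000, 1.5000, -1.5000).
‖u_2‖ = 4.1231, so q_2 = (-0.1213, -0.8489, 0.3638, -0.3638).

q_2 = (-0.1213, -0.8489, 0.3638, -0.3638)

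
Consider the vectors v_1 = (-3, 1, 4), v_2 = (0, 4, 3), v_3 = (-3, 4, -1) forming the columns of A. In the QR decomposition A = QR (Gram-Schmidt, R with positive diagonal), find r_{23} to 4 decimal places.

r_{23} = 1.9168

v_1 = (-3, 1, 4); ‖v_1‖ = 5.0990, so e_1 = (-0.5883, 0.1961, 0.7845).
e_1·v_2 = (-0.5883)·0 + 0.1961·4 + 0.7845·3 = 3.1379.
u_2 = v_2 − 3.1379·e_1 = (1.8462, 3.3846, 0.5385).
‖u_2‖ = 3.8928, so e_2 = (0.4742, 0.8695, 0.1383).
r_{23} = e_2·v_3 = 1.9168.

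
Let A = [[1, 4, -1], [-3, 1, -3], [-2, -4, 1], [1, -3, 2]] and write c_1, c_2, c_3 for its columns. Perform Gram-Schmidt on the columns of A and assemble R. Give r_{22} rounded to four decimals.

r_{22} = 6.2929

q_1 = c_1/‖c_1‖ = (1, -3, -2, 1)/3.8730 = (0.2582, -0.7746, -0.5164, 0.2582).
r_{12} = q_1·c_2 = 1.5492.
u_2 = c_2 − 1.5492·q_1 = (3.6000, 2.2000, -3.2000, -3.4000).
r_{22} = ‖u_2‖ = 6.2929.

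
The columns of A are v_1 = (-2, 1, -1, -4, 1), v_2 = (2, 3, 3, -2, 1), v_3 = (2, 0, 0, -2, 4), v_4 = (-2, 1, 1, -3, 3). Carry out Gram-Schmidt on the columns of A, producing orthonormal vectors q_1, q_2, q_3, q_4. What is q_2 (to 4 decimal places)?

q_2 = (0.4783, 0.5466, 0.6320, -0.2221, 0.1537)

v_1 = (-2, 1, -1, -4, 1); ‖v_1‖ = 4.7958, so q_1 = (-0.4170, 0.2085, -0.2085, -0.8341, 0.2085).
q_1·v_2 = (-0.4170)·2 + 0.2085·3 + (-0.2085)·3 + (-0.8341)·(-2) + 0.2085·1 = 1.0426.
u_2 = v_2 − 1.0426·q_1 = (2.4348, 2.7826, 3.2174, -1.1304, 0.7826).
‖u_2‖ = 5.0905, so q_2 = (0.4783, 0.5466, 0.6320, -0.2221, 0.1537).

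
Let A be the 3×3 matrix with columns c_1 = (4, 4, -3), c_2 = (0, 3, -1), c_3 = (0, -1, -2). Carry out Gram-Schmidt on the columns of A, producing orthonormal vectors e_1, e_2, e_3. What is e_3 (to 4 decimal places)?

c_1 = (4, 4, -3); ‖c_1‖ = 6.4031, so e_1 = (0.6247, 0.6247, -0.4685).
e_1·c_2 = 0.6247·0 + 0.6247·3 + (-0.4685)·(-1) = 2.3426.
u_2 = c_2 − 2.3426·e_1 = (-1.4634, 1.5366, 0.0976).
‖u_2‖ = 2.1242, so e_2 = (-0.6889, 0.7234, 0.0459).
e_1·c_3 = 0.6247·0 + 0.6247·(-1) + (-0.4685)·(-2) = 0.3123; e_2·c_3 = (-0.6889)·0 + 0.7234·(-1) + 0.0459·(-2) = -0.8152.
u_3 = c_3 − 0.3123·e_1 + 0.8152·e_2 = (-0.7568, -0.6054, -1.8162).
‖u_3‖ = 2.0586, so e_3 = (-0.3676, -0.2941, -0.8823).

e_3 = (-0.3676, -0.2941, -0.8823)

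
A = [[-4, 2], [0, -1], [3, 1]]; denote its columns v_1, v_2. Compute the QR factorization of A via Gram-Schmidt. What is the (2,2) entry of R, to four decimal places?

v_1 = (-4, 0, 3); ‖v_1‖ = 5.0000, so q_1 = (-0.8000, 0.0000, 0.6000).
q_1·v_2 = (-0.8000)·2 + 0.0000·(-1) + 0.6000·1 = -1.0000.
u_2 = v_2 + 1.0000·q_1 = (1.2000, -1.0000, 1.6000).
r_{22} = ‖u_2‖ = 2.2361.

r_{22} = 2.2361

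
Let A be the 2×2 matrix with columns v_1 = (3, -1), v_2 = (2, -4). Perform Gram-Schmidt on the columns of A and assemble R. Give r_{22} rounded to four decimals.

r_{22} = 3.1623

v_1 = (3, -1); ‖v_1‖ = 3.1623, so q_1 = (0.9487, -0.3162).
q_1·v_2 = 0.9487·2 + (-0.3162)·(-4) = 3.1623.
u_2 = v_2 − 3.1623·q_1 = (-1.0000, -3.0000).
r_{22} = ‖u_2‖ = 3.1623.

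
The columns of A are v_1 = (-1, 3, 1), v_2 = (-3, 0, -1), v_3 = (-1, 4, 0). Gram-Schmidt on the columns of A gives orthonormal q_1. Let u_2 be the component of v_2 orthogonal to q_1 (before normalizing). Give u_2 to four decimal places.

u_2 = (-2.8182, -0.5455, -1.1818)

v_1 = (-1, 3, 1); ‖v_1‖ = 3.3166, so q_1 = (-0.3015, 0.9045, 0.3015).
q_1·v_2 = (-0.3015)·(-3) + 0.9045·0 + 0.3015·(-1) = 0.6030.
u_2 = v_2 − 0.6030·q_1 = (-2.8182, -0.5455, -1.1818).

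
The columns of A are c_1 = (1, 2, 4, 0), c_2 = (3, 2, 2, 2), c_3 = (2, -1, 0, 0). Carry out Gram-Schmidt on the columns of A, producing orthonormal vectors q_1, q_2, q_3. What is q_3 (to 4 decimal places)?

q_3 = (0.5987, -0.6586, 0.1796, -0.4191)

c_1 = (1, 2, 4, 0); ‖c_1‖ = 4.5826, so q_1 = (0.2182, 0.4364, 0.8729, 0.0000).
q_1·c_2 = 0.2182·3 + 0.4364·2 + 0.8729·2 + 0.0000·2 = 3.2733.
u_2 = c_2 − 3.2733·q_1 = (2.2857, 0.5714, -0.8571, 2.0000).
‖u_2‖ = 3.2071, so q_2 = (0.7127, 0.1782, -0.2673, 0.6236).
q_1·c_3 = 0.2182·2 + 0.4364·(-1) + 0.8729·0 + 0.0000·0 = 0.0000; q_2·c_3 = 0.7127·2 + 0.1782·(-1) + (-0.2673)·0 + 0.6236·0 = 1.2472.
u_3 = c_3 + 0.0000·q_1 − 1.2472·q_2 = (1.1111, -1.2222, 0.3333, -0.7778).
‖u_3‖ = 1.8559, so q_3 = (0.5987, -0.6586, 0.1796, -0.4191).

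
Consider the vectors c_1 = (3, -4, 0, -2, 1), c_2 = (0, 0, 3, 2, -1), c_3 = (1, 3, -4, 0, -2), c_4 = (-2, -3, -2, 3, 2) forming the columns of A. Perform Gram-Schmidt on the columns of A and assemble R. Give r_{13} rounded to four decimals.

c_1 = (3, -4, 0, -2, 1); ‖c_1‖ = 5.4772, so q_1 = (0.5477, -0.7303, 0.0000, -0.3651, 0.1826).
r_{13} = q_1·c_3 = -2.0083.

r_{13} = -2.0083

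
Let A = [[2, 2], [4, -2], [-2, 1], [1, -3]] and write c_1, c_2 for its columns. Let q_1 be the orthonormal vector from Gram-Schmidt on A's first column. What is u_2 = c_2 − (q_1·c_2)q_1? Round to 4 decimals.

u_2 = (2.7200, -0.5600, 0.2800, -2.6400)

c_1 = (2, 4, -2, 1); ‖c_1‖ = 5.0000, so q_1 = (0.4000, 0.8000, -0.4000, 0.2000).
q_1·c_2 = 0.4000·2 + 0.8000·(-2) + (-0.4000)·1 + 0.2000·(-3) = -1.8000.
u_2 = c_2 + 1.8000·q_1 = (2.7200, -0.5600, 0.2800, -2.6400).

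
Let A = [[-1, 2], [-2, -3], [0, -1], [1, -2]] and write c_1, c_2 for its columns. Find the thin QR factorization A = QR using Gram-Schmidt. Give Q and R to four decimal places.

c_1 = (-1, -2, 0, 1); ‖c_1‖ = 2.4495, so e_1 = (-0.4082, -0.8165, 0.0000, 0.4082).
e_1·c_2 = (-0.4082)·2 + (-0.8165)·(-3) + 0.0000·(-1) + 0.4082·(-2) = 0.8165.
u_2 = c_2 − 0.8165·e_1 = (2.3333, -2.3333, -1.0000, -2.3333).
‖u_2‖ = 4.1633, so e_2 = (0.5604, -0.5604, -0.2402, -0.5604).

Q = [[-0.4082, 0.5604], [-0.8165, -0.5604], [0.0000, -0.2402], [0.4082, -0.5604]], R = [[2.4495, 0.8165], [0.0000, 4.1633]]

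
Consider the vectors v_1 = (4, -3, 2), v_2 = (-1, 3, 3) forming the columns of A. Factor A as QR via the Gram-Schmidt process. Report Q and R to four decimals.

Q = [[0.7428, -0.0083], [-0.5571, 0.5470], [0.3714, 0.8371]], R = [[5.3852, -1.2999], [0.0000, 4.1606]]

q_1 = v_1/‖v_1‖ = (4, -3, 2)/5.3852 = (0.7428, -0.5571, 0.3714).
r_{12} = q_1·v_2 = -1.2999.
u_2 = v_2 + 1.2999·q_1 = (-0.0345, 2.2759, 3.4828).
‖u_2‖ = 4.1606, so q_2 = (-0.0083, 0.5470, 0.8371).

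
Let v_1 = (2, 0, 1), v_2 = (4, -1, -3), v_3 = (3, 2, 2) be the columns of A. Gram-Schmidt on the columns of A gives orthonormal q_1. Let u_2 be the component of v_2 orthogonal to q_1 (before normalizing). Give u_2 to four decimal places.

u_2 = (2.0000, -1.0000, -4.0000)

v_1 = (2, 0, 1); ‖v_1‖ = 2.2361, so q_1 = (0.8944, 0.0000, 0.4472).
q_1·v_2 = 0.8944·4 + 0.0000·(-1) + 0.4472·(-3) = 2.2361.
u_2 = v_2 − 2.2361·q_1 = (2.0000, -1.0000, -4.0000).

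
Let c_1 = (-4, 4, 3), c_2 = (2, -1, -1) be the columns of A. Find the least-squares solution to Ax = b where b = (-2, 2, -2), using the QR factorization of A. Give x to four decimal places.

x = (0.0000, -0.6667)

c_1 = (-4, 4, 3); ‖c_1‖ = 6.4031, so q_1 = (-0.6247, 0.6247, 0.4685).
q_1·c_2 = (-0.6247)·2 + 0.6247·(-1) + 0.4685·(-1) = -2.3426.
u_2 = c_2 + 2.3426·q_1 = (0.5366, 0.4634, 0.0976).
‖u_2‖ = 0.7157, so q_2 = (0.7498, 0.6475, 0.1363).
Qᵀb = (1.5617, -0.4771).
Back-substitute: x_2 = -0.4771/0.7157 = -0.6667.
x_1 = (1.5617 + 2.3426·(-0.6667))/6.4031 = 0.0000.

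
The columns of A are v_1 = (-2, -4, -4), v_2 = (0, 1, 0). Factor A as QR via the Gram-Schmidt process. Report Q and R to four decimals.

e_1 = v_1/‖v_1‖ = (-2, -4, -4)/6.0000 = (-0.3333, -0.6667, -0.6667).
r_{12} = e_1·v_2 = -0.6667.
u_2 = v_2 + 0.6667·e_1 = (-0.2222, 0.5556, -0.4444).
‖u_2‖ = 0.7454, so e_2 = (-0.2981, 0.7454, -0.5963).

Q = [[-0.3333, -0.2981], [-0.6667, 0.7454], [-0.6667, -0.5963]], R = [[6.0000, -0.6667], [0.0000, 0.7454]]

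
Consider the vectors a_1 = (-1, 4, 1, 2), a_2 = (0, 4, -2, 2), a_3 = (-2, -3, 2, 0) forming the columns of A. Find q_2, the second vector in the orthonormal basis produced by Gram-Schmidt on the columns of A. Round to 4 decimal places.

q_2 = (0.2687, 0.2388, -0.9255, 0.1194)

a_1 = (-1, 4, 1, 2); ‖a_1‖ = 4.6904, so q_1 = (-0.2132, 0.8528, 0.2132, 0.4264).
q_1·a_2 = (-0.2132)·0 + 0.8528·4 + 0.2132·(-2) + 0.4264·2 = 3.8376.
u_2 = a_2 − 3.8376·q_1 = (0.8182, 0.7273, -2.8182, 0.3636).
‖u_2‖ = 3.0451, so q_2 = (0.2687, 0.2388, -0.9255, 0.1194).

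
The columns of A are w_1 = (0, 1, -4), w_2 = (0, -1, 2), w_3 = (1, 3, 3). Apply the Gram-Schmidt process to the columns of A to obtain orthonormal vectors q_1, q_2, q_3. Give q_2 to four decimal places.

w_1 = (0, 1, -4); ‖w_1‖ = 4.1231, so q_1 = (0.0000, 0.2425, -0.9701).
q_1·w_2 = 0.0000·0 + 0.2425·(-1) + (-0.9701)·2 = -2.1828.
u_2 = w_2 + 2.1828·q_1 = (0.0000, -0.4706, -0.1176).
‖u_2‖ = 0.4851, so q_2 = (0.0000, -0.9701, -0.2425).

q_2 = (0.0000, -0.9701, -0.2425)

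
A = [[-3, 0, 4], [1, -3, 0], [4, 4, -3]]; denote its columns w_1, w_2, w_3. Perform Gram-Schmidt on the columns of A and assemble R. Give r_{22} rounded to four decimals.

r_{22} = 4.3012

w_1 = (-3, 1, 4); ‖w_1‖ = 5.0990, so e_1 = (-0.5883, 0.1961, 0.7845).
e_1·w_2 = (-0.5883)·0 + 0.1961·(-3) + 0.7845·4 = 2.5495.
u_2 = w_2 − 2.5495·e_1 = (1.5000, -3.5000, 2.0000).
r_{22} = ‖u_2‖ = 4.3012.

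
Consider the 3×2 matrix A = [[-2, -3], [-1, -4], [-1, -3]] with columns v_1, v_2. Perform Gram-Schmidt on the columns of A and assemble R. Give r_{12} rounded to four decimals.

v_1 = (-2, -1, -1); ‖v_1‖ = 2.4495, so e_1 = (-0.8165, -0.4082, -0.4082).
r_{12} = e_1·v_2 = 5.3072.

r_{12} = 5.3072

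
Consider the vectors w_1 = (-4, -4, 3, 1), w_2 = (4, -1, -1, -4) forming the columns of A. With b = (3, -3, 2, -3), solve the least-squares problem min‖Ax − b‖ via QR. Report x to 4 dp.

x = (0.5408, 1.0375)

w_1 = (-4, -4, 3, 1); ‖w_1‖ = 6.4807, so e_1 = (-0.6172, -0.6172, 0.4629, 0.1543).
e_1·w_2 = (-0.6172)·4 + (-0.6172)·(-1) + 0.4629·(-1) + 0.1543·(-4) = -2.9318.
u_2 = w_2 + 2.9318·e_1 = (2.1905, -2.8095, 0.3571, -3.5476).
‖u_2‖ = 5.0403, so e_2 = (0.4346, -0.5574, 0.0709, -0.7038).
Qᵀb = (0.4629, 5.2293).
Back-substitute: x_2 = 5.2293/5.0403 = 1.0375.
x_1 = (0.4629 + 2.9318·1.0375)/6.4807 = 0.5408.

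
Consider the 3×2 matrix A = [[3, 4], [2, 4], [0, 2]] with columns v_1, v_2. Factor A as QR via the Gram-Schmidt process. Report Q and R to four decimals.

v_1 = (3, 2, 0); ‖v_1‖ = 3.6056, so e_1 = (0.8321, 0.5547, 0.0000).
e_1·v_2 = 0.8321·4 + 0.5547·4 + 0.0000·2 = 5.5470.
u_2 = v_2 − 5.5470·e_1 = (-0.6154, 0.9231, 2.0000).
‖u_2‖ = 2.2871, so e_2 = (-0.2691, 0.4036, 0.8745).

Q = [[0.8321, -0.2691], [0.5547, 0.4036], [0.0000, 0.8745]], R = [[3.6056, 5.5470], [0.0000, 2.2871]]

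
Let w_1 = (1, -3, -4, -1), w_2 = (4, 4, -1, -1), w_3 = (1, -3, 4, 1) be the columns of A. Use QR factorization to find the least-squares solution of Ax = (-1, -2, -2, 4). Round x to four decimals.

x = (0.2595, -0.4277, -0.1016)

w_1 = (1, -3, -4, -1); ‖w_1‖ = 5.1962, so q_1 = (0.1925, -0.5774, -0.7698, -0.1925).
q_1·w_2 = 0.1925·4 + (-0.5774)·4 + (-0.7698)·(-1) + (-0.1925)·(-1) = -0.5774.
u_2 = w_2 + 0.5774·q_1 = (4.1111, 3.6667, -1.4444, -1.1111).
‖u_2‖ = 5.8023, so q_2 = (0.7085, 0.6319, -0.2489, -0.1915).
q_1·w_3 = 0.1925·1 + (-0.5774)·(-3) + (-0.7698)·4 + (-0.1925)·1 = -1.3472; q_2·w_3 = 0.7085·1 + 0.6319·(-3) + (-0.2489)·4 + (-0.1915)·1 = -2.3745.
u_3 = w_3 + 1.3472·q_1 + 2.3745·q_2 = (2.9417, -2.2772, 2.3718, 0.2860).
‖u_3‖ = 4.4212, so q_3 = (0.6654, -0.5151, 0.5365, 0.0647).
Qᵀb = (1.7321, -2.2405, -0.4494).
Back-substitute: x_3 = -0.4494/4.4212 = -0.1016.
x_2 = (-2.2405 + 2.3745·(-0.1016))/5.8023 = -0.4277.
x_1 = (1.7321 + 0.5774·(-0.4277) + 1.3472·(-0.1016))/5.1962 = 0.2595.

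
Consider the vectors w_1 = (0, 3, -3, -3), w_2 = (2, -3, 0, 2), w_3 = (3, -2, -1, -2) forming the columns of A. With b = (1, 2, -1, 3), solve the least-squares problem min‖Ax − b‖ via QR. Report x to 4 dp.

x = (1.0019, 1.5642, -1.1955)

w_1 = (0, 3, -3, -3); ‖w_1‖ = 5.1962, so e_1 = (0.0000, 0.5774, -0.5774, -0.5774).
e_1·w_2 = 0.0000·2 + 0.5774·(-3) + (-0.5774)·0 + (-0.5774)·2 = -2.8868.
u_2 = w_2 + 2.8868·e_1 = (2.0000, -1.3333, -1.6667, 0.3333).
‖u_2‖ = 2.9439, so e_2 = (0.6794, -0.4529, -0.5661, 0.1132).
e_1·w_3 = 0.0000·3 + 0.5774·(-2) + (-0.5774)·(-1) + (-0.5774)·(-2) = 0.5774; e_2·w_3 = 0.6794·3 + (-0.4529)·(-2) + (-0.5661)·(-1) + 0.1132·(-2) = 3.2836.
u_3 = w_3 − 0.5774·e_1 − 3.2836·e_2 = (0.7692, -0.8462, 1.1923, -2.0385).
‖u_3‖ = 2.6239, so e_3 = (0.2932, -0.3225, 0.4544, -0.7769).
Qᵀb = (0.0000, 0.6794, -3.1369).
Back-substitute: x_3 = -3.1369/2.6239 = -1.1955.
x_2 = (0.6794 − 3.2836·(-1.1955))/2.9439 = 1.5642.
x_1 = (0.0000 + 2.8868·1.5642 − 0.5774·(-1.1955))/5.1962 = 1.0019.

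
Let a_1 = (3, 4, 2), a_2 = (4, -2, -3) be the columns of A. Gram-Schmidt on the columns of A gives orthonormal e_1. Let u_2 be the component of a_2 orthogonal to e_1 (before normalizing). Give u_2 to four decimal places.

u_2 = (4.2069, -1.7241, -2.8621)

a_1 = (3, 4, 2); ‖a_1‖ = 5.3852, so e_1 = (0.5571, 0.7428, 0.3714).
e_1·a_2 = 0.5571·4 + 0.7428·(-2) + 0.3714·(-3) = -0.3714.
u_2 = a_2 + 0.3714·e_1 = (4.2069, -1.7241, -2.8621).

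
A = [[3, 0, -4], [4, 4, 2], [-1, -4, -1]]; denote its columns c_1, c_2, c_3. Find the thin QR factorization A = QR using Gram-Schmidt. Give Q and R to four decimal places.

Q = [[0.5883, -0.5661, -0.5774], [0.7845, 0.2265, 0.5774], [-0.1961, -0.7926, 0.5774]], R = [[5.0990, 3.9223, -0.5883], [0.0000, 4.0762, 3.5101], [0.0000, 0.0000, 2.8868]]

c_1 = (3, 4, -1); ‖c_1‖ = 5.0990, so e_1 = (0.5883, 0.7845, -0.1961).
e_1·c_2 = 0.5883·0 + 0.7845·4 + (-0.1961)·(-4) = 3.9223.
u_2 = c_2 − 3.9223·e_1 = (-2.3077, 0.9231, -3.2308).
‖u_2‖ = 4.0762, so e_2 = (-0.5661, 0.2265, -0.7926).
e_1·c_3 = 0.5883·(-4) + 0.7845·2 + (-0.1961)·(-1) = -0.5883; e_2·c_3 = (-0.5661)·(-4) + 0.2265·2 + (-0.7926)·(-1) = 3.5101.
u_3 = c_3 + 0.5883·e_1 − 3.5101·e_2 = (-1.6667, 1.6667, 1.6667).
‖u_3‖ = 2.8868, so e_3 = (-0.5774, 0.5774, 0.5774).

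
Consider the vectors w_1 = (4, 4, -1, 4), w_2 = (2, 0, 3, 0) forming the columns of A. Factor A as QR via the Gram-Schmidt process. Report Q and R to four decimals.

Q = [[0.5714, 0.4504], [0.5714, -0.1155], [-0.1429, 0.8777], [0.5714, -0.1155]], R = [[7.0000, 0.7143], [0.0000, 3.5341]]

w_1 = (4, 4, -1, 4); ‖w_1‖ = 7.0000, so e_1 = (0.5714, 0.5714, -0.1429, 0.5714).
e_1·w_2 = 0.5714·2 + 0.5714·0 + (-0.1429)·3 + 0.5714·0 = 0.7143.
u_2 = w_2 − 0.7143·e_1 = (1.5918, -0.4082, 3.1020, -0.4082).
‖u_2‖ = 3.5341, so e_2 = (0.4504, -0.1155, 0.8777, -0.1155).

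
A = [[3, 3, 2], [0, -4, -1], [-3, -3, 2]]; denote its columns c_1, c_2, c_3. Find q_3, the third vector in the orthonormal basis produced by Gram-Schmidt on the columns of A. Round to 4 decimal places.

q_3 = (0.7071, 0.0000, 0.7071)

c_1 = (3, 0, -3); ‖c_1‖ = 4.2426, so q_1 = (0.7071, 0.0000, -0.7071).
q_1·c_2 = 0.7071·3 + 0.0000·(-4) + (-0.7071)·(-3) = 4.2426.
u_2 = c_2 − 4.2426·q_1 = (0.0000, -4.0000, 0.0000).
‖u_2‖ = 4.0000, so q_2 = (0.0000, -1.0000, 0.0000).
q_1·c_3 = 0.7071·2 + 0.0000·(-1) + (-0.7071)·2 = 0.0000; q_2·c_3 = (0.0000)·2 + (-1.0000)·(-1) + 0.0000·2 = 1.0000.
u_3 = c_3 + 0.0000·q_1 − 1.0000·q_2 = (2.0000, 0.0000, 2.0000).
‖u_3‖ = 2.8284, so q_3 = (0.7071, 0.0000, 0.7071).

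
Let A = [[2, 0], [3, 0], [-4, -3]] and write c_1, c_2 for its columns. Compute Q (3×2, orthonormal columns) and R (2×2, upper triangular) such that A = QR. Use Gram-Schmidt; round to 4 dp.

q_1 = c_1/‖c_1‖ = (2, 3, -4)/5.3852 = (0.3714, 0.5571, -0.7428).
r_{12} = q_1·c_2 = 2.2283.
u_2 = c_2 − 2.2283·q_1 = (-0.8276, -1.2414, -1.3448).
‖u_2‖ = 2.0086, so q_2 = (-0.4120, -0.6180, -0.6695).

Q = [[0.3714, -0.4120], [0.5571, -0.6180], [-0.7428, -0.6695]], R = [[5.3852, 2.2283], [0.0000, 2.0086]]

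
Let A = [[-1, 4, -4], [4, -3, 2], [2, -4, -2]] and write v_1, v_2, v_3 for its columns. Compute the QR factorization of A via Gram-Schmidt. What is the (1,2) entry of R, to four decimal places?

v_1 = (-1, 4, 2); ‖v_1‖ = 4.5826, so q_1 = (-0.2182, 0.8729, 0.4364).
r_{12} = q_1·v_2 = -5.2372.

r_{12} = -5.2372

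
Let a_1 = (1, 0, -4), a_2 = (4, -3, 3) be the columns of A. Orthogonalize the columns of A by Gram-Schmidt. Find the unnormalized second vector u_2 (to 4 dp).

u_2 = (4.4706, -3.0000, 1.1176)

a_1 = (1, 0, -4); ‖a_1‖ = 4.1231, so q_1 = (0.2425, 0.0000, -0.9701).
q_1·a_2 = 0.2425·4 + 0.0000·(-3) + (-0.9701)·3 = -1.9403.
u_2 = a_2 + 1.9403·q_1 = (4.4706, -3.0000, 1.1176).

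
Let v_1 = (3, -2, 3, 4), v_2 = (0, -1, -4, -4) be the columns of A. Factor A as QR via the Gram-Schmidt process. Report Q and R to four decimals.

q_1 = v_1/‖v_1‖ = (3, -2, 3, 4)/6.1644 = (0.4867, -0.3244, 0.4867, 0.6489).
r_{12} = q_1·v_2 = -4.2178.
u_2 = v_2 + 4.2178·q_1 = (2.0526, -2.3684, -1.9474, -1.2632).
‖u_2‖ = 3.9001, so q_2 = (0.5263, -0.6073, -0.4993, -0.3239).

Q = [[0.4867, 0.5263], [-0.3244, -0.6073], [0.4867, -0.4993], [0.6489, -0.3239]], R = [[6.1644, -4.2178], [0.0000, 3.9001]]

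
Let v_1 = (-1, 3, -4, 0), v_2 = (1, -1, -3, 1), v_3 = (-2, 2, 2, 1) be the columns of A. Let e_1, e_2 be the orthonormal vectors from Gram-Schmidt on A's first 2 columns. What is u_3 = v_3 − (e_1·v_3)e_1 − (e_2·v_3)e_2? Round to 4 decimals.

e_1 = v_1/‖v_1‖ = (-1, 3, -4, 0)/5.0990 = (-0.1961, 0.5883, -0.7845, 0.0000).
r_{12} = e_1·v_2 = 1.5689.
u_2 = v_2 − 1.5689·e_1 = (1.3077, -1.9231, -1.7692, 1.0000).
‖u_2‖ = 3.0884, so e_2 = (0.4234, -0.6227, -0.5729, 0.3238).
r_{13} = e_1·v_3 = 0.0000; r_{23} = e_2·v_3 = -2.9141.
u_3 = v_3 + 0.0000·e_1 + 2.9141·e_2 = (-0.7661, 0.1855, 0.3306, 1.9435).

u_3 = (-0.7661, 0.1855, 0.3306, 1.9435)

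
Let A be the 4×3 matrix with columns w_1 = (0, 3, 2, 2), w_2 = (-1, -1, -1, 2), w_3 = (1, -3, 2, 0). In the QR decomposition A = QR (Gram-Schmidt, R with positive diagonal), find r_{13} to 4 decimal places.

r_{13} = -1.2127

w_1 = (0, 3, 2, 2); ‖w_1‖ = 4.1231, so q_1 = (0.0000, 0.7276, 0.4851, 0.4851).
r_{13} = q_1·w_3 = -1.2127.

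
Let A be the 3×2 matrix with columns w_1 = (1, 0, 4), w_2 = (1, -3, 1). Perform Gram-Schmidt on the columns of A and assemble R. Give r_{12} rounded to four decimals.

r_{12} = 1.2127

w_1 = (1, 0, 4); ‖w_1‖ = 4.1231, so q_1 = (0.2425, 0.0000, 0.9701).
r_{12} = q_1·w_2 = 1.2127.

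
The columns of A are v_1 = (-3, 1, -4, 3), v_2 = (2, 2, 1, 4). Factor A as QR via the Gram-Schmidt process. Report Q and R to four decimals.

Q = [[-0.5071, 0.4729], [0.1690, 0.3806], [-0.6761, 0.2941], [0.5071, 0.7382]], R = [[5.9161, 0.6761], [0.0000, 4.9541]]

e_1 = v_1/‖v_1‖ = (-3, 1, -4, 3)/5.9161 = (-0.5071, 0.1690, -0.6761, 0.5071).
r_{12} = e_1·v_2 = 0.6761.
u_2 = v_2 − 0.6761·e_1 = (2.3429, 1.8857, 1.4571, 3.6571).
‖u_2‖ = 4.9541, so e_2 = (0.4729, 0.3806, 0.2941, 0.7382).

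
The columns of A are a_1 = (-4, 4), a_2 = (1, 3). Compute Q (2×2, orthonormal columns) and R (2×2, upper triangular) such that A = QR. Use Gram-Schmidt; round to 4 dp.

a_1 = (-4, 4); ‖a_1‖ = 5.6569, so q_1 = (-0.7071, 0.7071).
q_1·a_2 = (-0.7071)·1 + 0.7071·3 = 1.4142.
u_2 = a_2 − 1.4142·q_1 = (2.0000, 2.0000).
‖u_2‖ = 2.8284, so q_2 = (0.7071, 0.7071).

Q = [[-0.7071, 0.7071], [0.7071, 0.7071]], R = [[5.6569, 1.4142], [0.0000, 2.8284]]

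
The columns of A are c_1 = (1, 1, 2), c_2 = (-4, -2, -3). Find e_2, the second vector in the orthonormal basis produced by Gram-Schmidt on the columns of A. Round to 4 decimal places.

e_2 = (-0.8944, 0.0000, 0.4472)

c_1 = (1, 1, 2); ‖c_1‖ = 2.4495, so e_1 = (0.4082, 0.4082, 0.8165).
e_1·c_2 = 0.4082·(-4) + 0.4082·(-2) + 0.8165·(-3) = -4.8990.
u_2 = c_2 + 4.8990·e_1 = (-2.0000, 0.0000, 1.0000).
‖u_2‖ = 2.2361, so e_2 = (-0.8944, 0.0000, 0.4472).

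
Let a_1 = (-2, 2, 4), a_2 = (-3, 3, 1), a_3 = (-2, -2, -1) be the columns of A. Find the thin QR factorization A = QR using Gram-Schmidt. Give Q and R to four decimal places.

Q = [[-0.4082, -0.5774, -0.7071], [0.4082, 0.5774, -0.7071], [0.8165, -0.5774, 0.0000]], R = [[4.8990, 3.2660, -0.8165], [0.0000, 2.8868, 0.5774], [0.0000, 0.0000, 2.8284]]

a_1 = (-2, 2, 4); ‖a_1‖ = 4.8990, so e_1 = (-0.4082, 0.4082, 0.8165).
e_1·a_2 = (-0.4082)·(-3) + 0.4082·3 + 0.8165·1 = 3.2660.
u_2 = a_2 − 3.2660·e_1 = (-1.6667, 1.6667, -1.6667).
‖u_2‖ = 2.8868, so e_2 = (-0.5774, 0.5774, -0.5774).
e_1·a_3 = (-0.4082)·(-2) + 0.4082·(-2) + 0.8165·(-1) = -0.8165; e_2·a_3 = (-0.5774)·(-2) + 0.5774·(-2) + (-0.5774)·(-1) = 0.5774.
u_3 = a_3 + 0.8165·e_1 − 0.5774·e_2 = (-2.0000, -2.0000, 0.0000).
‖u_3‖ = 2.8284, so e_3 = (-0.7071, -0.7071, 0.0000).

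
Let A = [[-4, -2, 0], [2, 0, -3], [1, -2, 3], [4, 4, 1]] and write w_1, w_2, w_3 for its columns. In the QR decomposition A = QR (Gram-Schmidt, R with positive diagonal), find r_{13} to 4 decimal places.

w_1 = (-4, 2, 1, 4); ‖w_1‖ = 6.0828, so e_1 = (-0.6576, 0.3288, 0.1644, 0.6576).
r_{13} = e_1·w_3 = 0.1644.

r_{13} = 0.1644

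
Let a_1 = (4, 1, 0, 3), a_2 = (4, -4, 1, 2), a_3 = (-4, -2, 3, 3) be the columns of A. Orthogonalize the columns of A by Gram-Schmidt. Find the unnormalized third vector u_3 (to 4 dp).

u_3 = (-2.9781, -0.2712, 2.7053, 4.0611)

e_1 = a_1/‖a_1‖ = (4, 1, 0, 3)/5.0990 = (0.7845, 0.1961, 0.0000, 0.5883).
r_{12} = e_1·a_2 = 3.5301.
u_2 = a_2 − 3.5301·e_1 = (1.2308, -4.6923, 1.0000, -0.0769).
‖u_2‖ = 4.9536, so e_2 = (0.2485, -0.9472, 0.2019, -0.0155).
r_{13} = e_1·a_3 = -1.7650; r_{23} = e_2·a_3 = 1.4597.
u_3 = a_3 + 1.7650·e_1 − 1.4597·e_2 = (-2.9781, -0.2712, 2.7053, 4.0611).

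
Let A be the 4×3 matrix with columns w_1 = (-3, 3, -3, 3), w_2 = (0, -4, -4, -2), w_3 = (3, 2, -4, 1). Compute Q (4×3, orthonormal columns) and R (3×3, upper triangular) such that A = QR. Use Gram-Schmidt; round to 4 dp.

Q = [[-0.5000, -0.0845, 0.8368], [0.5000, -0.5916, 0.3661], [-0.5000, -0.7606, -0.4010], [0.5000, -0.2535, 0.0697]], R = [[6.0000, -1.0000, 2.0000], [0.0000, 5.9161, 1.3522], [0.0000, 0.0000, 4.9164]]

w_1 = (-3, 3, -3, 3); ‖w_1‖ = 6.0000, so e_1 = (-0.5000, 0.5000, -0.5000, 0.5000).
e_1·w_2 = (-0.5000)·0 + 0.5000·(-4) + (-0.5000)·(-4) + 0.5000·(-2) = -1.0000.
u_2 = w_2 + 1.0000·e_1 = (-0.5000, -3.5000, -4.5000, -1.5000).
‖u_2‖ = 5.9161, so e_2 = (-0.0845, -0.5916, -0.7606, -0.2535).
e_1·w_3 = (-0.5000)·3 + 0.5000·2 + (-0.5000)·(-4) + 0.5000·1 = 2.0000; e_2·w_3 = (-0.0845)·3 + (-0.5916)·2 + (-0.7606)·(-4) + (-0.2535)·1 = 1.3522.
u_3 = w_3 − 2.0000·e_1 − 1.3522·e_2 = (4.1143, 1.8000, -1.9714, 0.3429).
‖u_3‖ = 4.9164, so e_3 = (0.8368, 0.3661, -0.4010, 0.0697).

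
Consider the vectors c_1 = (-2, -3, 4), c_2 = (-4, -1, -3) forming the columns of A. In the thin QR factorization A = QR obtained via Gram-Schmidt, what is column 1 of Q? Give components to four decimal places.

q_1 = (-0.3714, -0.5571, 0.7428)

c_1 = (-2, -3, 4); ‖c_1‖ = 5.3852, so q_1 = (-0.3714, -0.5571, 0.7428).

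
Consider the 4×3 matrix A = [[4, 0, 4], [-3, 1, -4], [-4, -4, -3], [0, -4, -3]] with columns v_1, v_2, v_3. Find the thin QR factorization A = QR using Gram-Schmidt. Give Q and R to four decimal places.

e_1 = v_1/‖v_1‖ = (4, -3, -4, 0)/6.4031 = (0.6247, -0.4685, -0.6247, 0.0000).
r_{12} = e_1·v_2 = 2.0303.
u_2 = v_2 − 2.0303·e_1 = (-1.2683, 1.9512, -2.7317, -4.0000).
‖u_2‖ = 5.3738, so e_2 = (-0.2360, 0.3631, -0.5083, -0.7443).
r_{13} = e_1·v_3 = 6.2470; r_{23} = e_2·v_3 = 1.3616.
u_3 = v_3 − 6.2470·e_1 − 1.3616·e_2 = (0.4189, -1.5676, 1.5946, -1.9865).
‖u_3‖ = 3.0202, so e_3 = (0.1387, -0.5190, 0.5280, -0.6577).

Q = [[0.6247, -0.2360, 0.1387], [-0.4685, 0.3631, -0.5190], [-0.6247, -0.5083, 0.5280], [0.0000, -0.7443, -0.6577]], R = [[6.4031, 2.0303, 6.2470], [0.0000, 5.3738, 1.3616], [0.0000, 0.0000, 3.0202]]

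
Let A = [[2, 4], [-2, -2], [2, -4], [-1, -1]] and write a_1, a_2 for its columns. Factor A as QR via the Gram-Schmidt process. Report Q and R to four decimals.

Q = [[0.5547, 0.5455], [-0.5547, -0.2078], [0.5547, -0.8053], [-0.2774, -0.1039]], R = [[3.6056, 1.3868], [0.0000, 5.9226]]

e_1 = a_1/‖a_1‖ = (2, -2, 2, -1)/3.6056 = (0.5547, -0.5547, 0.5547, -0.2774).
r_{12} = e_1·a_2 = 1.3868.
u_2 = a_2 − 1.3868·e_1 = (3.2308, -1.2308, -4.7692, -0.6154).
‖u_2‖ = 5.9226, so e_2 = (0.5455, -0.2078, -0.8053, -0.1039).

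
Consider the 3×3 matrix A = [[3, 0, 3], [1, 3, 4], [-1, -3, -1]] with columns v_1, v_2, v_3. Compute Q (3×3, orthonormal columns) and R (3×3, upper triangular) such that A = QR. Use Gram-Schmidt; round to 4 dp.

Q = [[0.9045, -0.4264, 0.0000], [0.3015, 0.6396, 0.7071], [-0.3015, -0.6396, 0.7071]], R = [[3.3166, 1.8091, 4.2212], [0.0000, 3.8376, 1.9188], [0.0000, 0.0000, 2.1213]]

v_1 = (3, 1, -1); ‖v_1‖ = 3.3166, so e_1 = (0.9045, 0.3015, -0.3015).
e_1·v_2 = 0.9045·0 + 0.3015·3 + (-0.3015)·(-3) = 1.8091.
u_2 = v_2 − 1.8091·e_1 = (-1.6364, 2.4545, -2.4545).
‖u_2‖ = 3.8376, so e_2 = (-0.4264, 0.6396, -0.6396).
e_1·v_3 = 0.9045·3 + 0.3015·4 + (-0.3015)·(-1) = 4.2212; e_2·v_3 = (-0.4264)·3 + 0.6396·4 + (-0.6396)·(-1) = 1.9188.
u_3 = v_3 − 4.2212·e_1 − 1.9188·e_2 = (0.0000, 1.5000, 1.5000).
‖u_3‖ = 2.1213, so e_3 = (0.0000, 0.7071, 0.7071).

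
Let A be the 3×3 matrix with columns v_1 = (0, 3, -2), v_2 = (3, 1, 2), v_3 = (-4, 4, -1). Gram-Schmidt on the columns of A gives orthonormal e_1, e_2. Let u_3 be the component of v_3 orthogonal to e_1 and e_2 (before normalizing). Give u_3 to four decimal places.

e_1 = v_1/‖v_1‖ = (0, 3, -2)/3.6056 = (0.0000, 0.8321, -0.5547).
r_{12} = e_1·v_2 = -0.2774.
u_2 = v_2 + 0.2774·e_1 = (3.0000, 1.2308, 1.8462).
‖u_2‖ = 3.7314, so e_2 = (0.8040, 0.3298, 0.4948).
r_{13} = e_1·v_3 = 3.8829; r_{23} = e_2·v_3 = -2.3914.
u_3 = v_3 − 3.8829·e_1 + 2.3914·e_2 = (-2.0773, 1.5580, 2.3370).

u_3 = (-2.0773, 1.5580, 2.3370)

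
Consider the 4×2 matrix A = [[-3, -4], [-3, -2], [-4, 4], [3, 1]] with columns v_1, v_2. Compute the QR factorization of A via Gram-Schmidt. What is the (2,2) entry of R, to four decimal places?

e_1 = v_1/‖v_1‖ = (-3, -3, -4, 3)/6.5574 = (-0.4575, -0.4575, -0.6100, 0.4575).
r_{12} = e_1·v_2 = 0.7625.
u_2 = v_2 − 0.7625·e_1 = (-3.6512, -1.6512, 4.4651, 0.6512).
r_{22} = ‖u_2‖ = 6.0348.

r_{22} = 6.0348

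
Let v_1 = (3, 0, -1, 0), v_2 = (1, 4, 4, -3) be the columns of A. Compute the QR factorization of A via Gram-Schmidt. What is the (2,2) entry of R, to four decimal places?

v_1 = (3, 0, -1, 0); ‖v_1‖ = 3.1623, so e_1 = (0.9487, 0.0000, -0.3162, 0.0000).
e_1·v_2 = 0.9487·1 + 0.0000·4 + (-0.3162)·4 + 0.0000·(-3) = -0.3162.
u_2 = v_2 + 0.3162·e_1 = (1.3000, 4.0000, 3.9000, -3.0000).
r_{22} = ‖u_2‖ = 6.4730.

r_{22} = 6.4730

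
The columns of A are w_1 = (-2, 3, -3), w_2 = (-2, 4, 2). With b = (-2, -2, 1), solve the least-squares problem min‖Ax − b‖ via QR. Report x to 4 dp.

w_1 = (-2, 3, -3); ‖w_1‖ = 4.6904, so q_1 = (-0.4264, 0.6396, -0.6396).
q_1·w_2 = (-0.4264)·(-2) + 0.6396·4 + (-0.6396)·2 = 2.1320.
u_2 = w_2 − 2.1320·q_1 = (-1.0909, 2.6364, 3.3636).
‖u_2‖ = 4.4107, so q_2 = (-0.2473, 0.5977, 0.7626).
Qᵀb = (-1.0660, 0.0618).
Back-substitute: x_2 = 0.0618/4.4107 = 0.0140.
x_1 = (-1.0660 − 2.1320·0.0140)/4.6904 = -0.2336.

x = (-0.2336, 0.0140)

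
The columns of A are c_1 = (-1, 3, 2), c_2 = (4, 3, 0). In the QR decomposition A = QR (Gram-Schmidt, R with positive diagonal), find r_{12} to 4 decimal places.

r_{12} = 1.3363

e_1 = c_1/‖c_1‖ = (-1, 3, 2)/3.7417 = (-0.2673, 0.8018, 0.5345).
r_{12} = e_1·c_2 = 1.3363.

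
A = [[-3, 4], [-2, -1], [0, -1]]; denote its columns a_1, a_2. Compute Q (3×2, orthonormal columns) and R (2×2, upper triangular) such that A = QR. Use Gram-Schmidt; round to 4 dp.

e_1 = a_1/‖a_1‖ = (-3, -2, 0)/3.6056 = (-0.8321, -0.5547, 0.0000).
r_{12} = e_1·a_2 = -2.7735.
u_2 = a_2 + 2.7735·e_1 = (1.6923, -2.5385, -1.0000).
‖u_2‖ = 3.2106, so e_2 = (0.5271, -0.7907, -0.3115).

Q = [[-0.8321, 0.5271], [-0.5547, -0.7907], [0.0000, -0.3115]], R = [[3.6056, -2.7735], [0.0000, 3.2106]]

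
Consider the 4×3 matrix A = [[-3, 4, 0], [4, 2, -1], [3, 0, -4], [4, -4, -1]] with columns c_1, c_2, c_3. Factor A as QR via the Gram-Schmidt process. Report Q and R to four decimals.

c_1 = (-3, 4, 3, 4); ‖c_1‖ = 7.0711, so e_1 = (-0.4243, 0.5657, 0.4243, 0.5657).
e_1·c_2 = (-0.4243)·4 + 0.5657·2 + 0.4243·0 + 0.5657·(-4) = -2.8284.
u_2 = c_2 + 2.8284·e_1 = (2.8000, 3.6000, 1.2000, -2.4000).
‖u_2‖ = 5.2915, so e_2 = (0.5292, 0.6803, 0.2268, -0.4536).
e_1·c_3 = (-0.4243)·0 + 0.5657·(-1) + 0.4243·(-4) + 0.5657·(-1) = -2.8284; e_2·c_3 = 0.5292·0 + 0.6803·(-1) + 0.2268·(-4) + (-0.4536)·(-1) = -1.1339.
u_3 = c_3 + 2.8284·e_1 + 1.1339·e_2 = (-0.6000, 1.3714, -2.5429, 0.0857).
‖u_3‖ = 2.9520, so e_3 = (-0.2033, 0.4646, -0.8614, 0.0290).

Q = [[-0.4243, 0.5292, -0.2033], [0.5657, 0.6803, 0.4646], [0.4243, 0.2268, -0.8614], [0.5657, -0.4536, 0.0290]], R = [[7.0711, -2.8284, -2.8284], [0.0000, 5.2915, -1.1339], [0.0000, 0.0000, 2.9520]]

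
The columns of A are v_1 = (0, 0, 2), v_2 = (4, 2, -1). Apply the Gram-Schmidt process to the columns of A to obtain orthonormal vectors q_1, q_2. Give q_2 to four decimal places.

q_2 = (0.8944, 0.4472, 0.0000)

q_1 = v_1/‖v_1‖ = (0, 0, 2)/2.0000 = (0.0000, 0.0000, 1.0000).
r_{12} = q_1·v_2 = -1.0000.
u_2 = v_2 + 1.0000·q_1 = (4.0000, 2.0000, 0.0000).
‖u_2‖ = 4.4721, so q_2 = (0.8944, 0.4472, 0.0000).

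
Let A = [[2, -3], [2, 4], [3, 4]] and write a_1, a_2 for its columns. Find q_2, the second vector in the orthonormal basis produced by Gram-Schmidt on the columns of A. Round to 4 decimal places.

a_1 = (2, 2, 3); ‖a_1‖ = 4.1231, so q_1 = (0.4851, 0.4851, 0.7276).
q_1·a_2 = 0.4851·(-3) + 0.4851·4 + 0.7276·4 = 3.3955.
u_2 = a_2 − 3.3955·q_1 = (-4.6471, 2.3529, 1.5294).
‖u_2‖ = 5.4287, so q_2 = (-0.8560, 0.4334, 0.2817).

q_2 = (-0.8560, 0.4334, 0.2817)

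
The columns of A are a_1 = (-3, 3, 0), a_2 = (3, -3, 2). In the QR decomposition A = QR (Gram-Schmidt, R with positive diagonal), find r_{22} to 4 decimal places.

r_{22} = 2.0000

e_1 = a_1/‖a_1‖ = (-3, 3, 0)/4.2426 = (-0.7071, 0.7071, 0.0000).
r_{12} = e_1·a_2 = -4.2426.
u_2 = a_2 + 4.2426·e_1 = (0.0000, 0.0000, 2.0000).
r_{22} = ‖u_2‖ = 2.0000.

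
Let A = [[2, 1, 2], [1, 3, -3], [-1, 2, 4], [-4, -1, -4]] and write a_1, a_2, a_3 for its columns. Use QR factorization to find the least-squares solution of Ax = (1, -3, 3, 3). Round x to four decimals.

a_1 = (2, 1, -1, -4); ‖a_1‖ = 4.6904, so q_1 = (0.4264, 0.2132, -0.2132, -0.8528).
q_1·a_2 = 0.4264·1 + 0.2132·3 + (-0.2132)·2 + (-0.8528)·(-1) = 1.4924.
u_2 = a_2 − 1.4924·q_1 = (0.3636, 2.6818, 2.3182, 0.2727).
‖u_2‖ = 3.5739, so q_2 = (0.1017, 0.7504, 0.6486, 0.0763).
q_1·a_3 = 0.4264·2 + 0.2132·(-3) + (-0.2132)·4 + (-0.8528)·(-4) = 2.7716; q_2·a_3 = 0.1017·2 + 0.7504·(-3) + 0.6486·4 + 0.0763·(-4) = 0.2417.
u_3 = a_3 − 2.7716·q_1 − 0.2417·q_2 = (0.7936, -3.7722, 4.4342, -1.6548).
‖u_3‖ = 6.1041, so q_3 = (0.1300, -0.6180, 0.7264, -0.2711).
Qᵀb = (-3.4112, 0.0254, 3.3500).
Back-substitute: x_3 = 3.3500/6.1041 = 0.5488.
x_2 = (0.0254 − 0.2417·0.5488)/3.5739 = -0.0300.
x_1 = (-3.4112 − 1.4924·(-0.0300) − 2.7716·0.5488)/4.6904 = -1.0420.

x = (-1.0420, -0.0300, 0.5488)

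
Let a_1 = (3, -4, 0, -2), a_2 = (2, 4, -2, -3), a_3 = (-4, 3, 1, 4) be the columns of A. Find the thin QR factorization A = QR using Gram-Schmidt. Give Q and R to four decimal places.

Q = [[0.5571, 0.4237, 0.7142], [-0.7428, 0.6053, 0.2202], [0.0000, -0.3511, 0.2083], [-0.3714, -0.5751, 0.6309]], R = [[5.3852, -0.7428, -5.9423], [0.0000, 5.6963, -2.5304], [0.0000, 0.0000, 0.5357]]

q_1 = a_1/‖a_1‖ = (3, -4, 0, -2)/5.3852 = (0.5571, -0.7428, 0.0000, -0.3714).
r_{12} = q_1·a_2 = -0.7428.
u_2 = a_2 + 0.7428·q_1 = (2.4138, 3.4483, -2.0000, -3.2759).
‖u_2‖ = 5.6963, so q_2 = (0.4237, 0.6053, -0.3511, -0.5751).
r_{13} = q_1·a_3 = -5.9423; r_{23} = q_2·a_3 = -2.5304.
u_3 = a_3 + 5.9423·q_1 + 2.5304·q_2 = (0.3826, 0.1180, 0.1116, 0.3379).
‖u_3‖ = 0.5357, so q_3 = (0.7142, 0.2202, 0.2083, 0.6309).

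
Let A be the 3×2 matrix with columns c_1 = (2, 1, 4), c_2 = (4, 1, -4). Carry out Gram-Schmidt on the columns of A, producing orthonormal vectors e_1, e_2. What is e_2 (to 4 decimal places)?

e_2 = (0.8427, 0.2408, -0.4815)

c_1 = (2, 1, 4); ‖c_1‖ = 4.5826, so e_1 = (0.4364, 0.2182, 0.8729).
e_1·c_2 = 0.4364·4 + 0.2182·1 + 0.8729·(-4) = -1.5275.
u_2 = c_2 + 1.5275·e_1 = (4.6667, 1.3333, -2.6667).
‖u_2‖ = 5.5377, so e_2 = (0.8427, 0.2408, -0.4815).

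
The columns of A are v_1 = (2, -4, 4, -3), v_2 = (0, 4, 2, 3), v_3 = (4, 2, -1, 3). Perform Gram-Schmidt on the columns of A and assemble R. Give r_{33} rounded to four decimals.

r_{33} = 4.6622

v_1 = (2, -4, 4, -3); ‖v_1‖ = 6.7082, so e_1 = (0.2981, -0.5963, 0.5963, -0.4472).
e_1·v_2 = 0.2981·0 + (-0.5963)·4 + 0.5963·2 + (-0.4472)·3 = -2.5342.
u_2 = v_2 + 2.5342·e_1 = (0.7556, 2.4889, 3.5111, 1.8667).
‖u_2‖ = 4.7516, so e_2 = (0.1590, 0.5238, 0.7389, 0.3928).
e_1·v_3 = 0.2981·4 + (-0.5963)·2 + 0.5963·(-1) + (-0.4472)·3 = -1.9379; e_2·v_3 = 0.1590·4 + 0.5238·2 + 0.7389·(-1) + 0.3928·3 = 2.1233.
u_3 = v_3 + 1.9379·e_1 − 2.1233·e_2 = (4.2402, -0.2677, -1.4134, 1.2992).
r_{33} = ‖u_3‖ = 4.6622.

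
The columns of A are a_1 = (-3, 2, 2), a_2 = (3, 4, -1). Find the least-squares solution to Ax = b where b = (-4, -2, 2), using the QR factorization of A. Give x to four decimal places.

a_1 = (-3, 2, 2); ‖a_1‖ = 4.1231, so e_1 = (-0.7276, 0.4851, 0.4851).
e_1·a_2 = (-0.7276)·3 + 0.4851·4 + 0.4851·(-1) = -0.7276.
u_2 = a_2 + 0.7276·e_1 = (2.4706, 4.3529, -0.6471).
‖u_2‖ = 5.0468, so e_2 = (0.4895, 0.8625, -0.1282).
Qᵀb = (2.9104, -3.9396).
Back-substitute: x_2 = -3.9396/5.0468 = -0.7806.
x_1 = (2.9104 + 0.7276·(-0.7806))/4.1231 = 0.5681.

x = (0.5681, -0.7806)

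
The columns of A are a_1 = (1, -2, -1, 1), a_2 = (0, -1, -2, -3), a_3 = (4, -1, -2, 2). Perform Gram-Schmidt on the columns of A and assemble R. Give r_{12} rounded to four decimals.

r_{12} = 0.3780

q_1 = a_1/‖a_1‖ = (1, -2, -1, 1)/2.6458 = (0.3780, -0.7559, -0.3780, 0.3780).
r_{12} = q_1·a_2 = 0.3780.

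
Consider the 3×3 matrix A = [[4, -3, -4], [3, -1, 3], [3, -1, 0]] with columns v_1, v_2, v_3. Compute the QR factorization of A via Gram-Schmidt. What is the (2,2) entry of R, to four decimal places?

v_1 = (4, 3, 3); ‖v_1‖ = 5.8310, so e_1 = (0.6860, 0.5145, 0.5145).
e_1·v_2 = 0.6860·(-3) + 0.5145·(-1) + 0.5145·(-1) = -3.0870.
u_2 = v_2 + 3.0870·e_1 = (-0.8824, 0.5882, 0.5882).
r_{22} = ‖u_2‖ = 1.2127.

r_{22} = 1.2127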